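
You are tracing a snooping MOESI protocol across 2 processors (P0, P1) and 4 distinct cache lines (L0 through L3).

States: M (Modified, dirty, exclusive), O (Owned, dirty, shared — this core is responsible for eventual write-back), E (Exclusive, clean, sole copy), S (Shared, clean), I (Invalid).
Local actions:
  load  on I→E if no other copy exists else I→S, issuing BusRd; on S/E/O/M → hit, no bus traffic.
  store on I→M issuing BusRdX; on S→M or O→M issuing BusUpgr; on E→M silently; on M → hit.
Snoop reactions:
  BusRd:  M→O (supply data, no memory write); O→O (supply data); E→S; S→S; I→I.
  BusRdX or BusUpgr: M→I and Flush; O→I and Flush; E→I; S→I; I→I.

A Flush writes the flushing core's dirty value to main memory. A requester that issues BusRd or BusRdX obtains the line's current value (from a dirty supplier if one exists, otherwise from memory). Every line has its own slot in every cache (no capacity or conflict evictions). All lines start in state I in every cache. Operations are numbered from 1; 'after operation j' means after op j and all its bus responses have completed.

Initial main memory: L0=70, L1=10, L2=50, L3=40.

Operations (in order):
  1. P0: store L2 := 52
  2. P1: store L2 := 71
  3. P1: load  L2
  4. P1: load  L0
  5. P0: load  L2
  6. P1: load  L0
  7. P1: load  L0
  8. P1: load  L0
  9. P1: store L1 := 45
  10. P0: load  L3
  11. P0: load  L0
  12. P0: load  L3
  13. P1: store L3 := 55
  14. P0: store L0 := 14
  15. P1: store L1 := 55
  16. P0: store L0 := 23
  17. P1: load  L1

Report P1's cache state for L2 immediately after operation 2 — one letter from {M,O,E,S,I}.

state = M

  op1 P0: store L2 := 52 → M/I on L2; bus BusRdX; mem=50
  op2 P1: store L2 := 71 → I/M on L2; bus BusRdX Flush; mem=52
  op3 P1: load  L2 → I/M on L2; bus (none); mem=52
  op4 P1: load  L0 → I/E on L0; bus BusRd; mem=70
  op5 P0: load  L2 → S/O on L2; bus BusRd; mem=52
  op6 P1: load  L0 → I/E on L0; bus (none); mem=70
  op7 P1: load  L0 → I/E on L0; bus (none); mem=70
  op8 P1: load  L0 → I/E on L0; bus (none); mem=70
  op9 P1: store L1 := 45 → I/M on L1; bus BusRdX; mem=10
  op10 P0: load  L3 → E/I on L3; bus BusRd; mem=40
  op11 P0: load  L0 → S/S on L0; bus BusRd; mem=70
  op12 P0: load  L3 → E/I on L3; bus (none); mem=40
  op13 P1: store L3 := 55 → I/M on L3; bus BusRdX; mem=40
  op14 P0: store L0 := 14 → M/I on L0; bus BusUpgr; mem=70
  op15 P1: store L1 := 55 → I/M on L1; bus (none); mem=10
  op16 P0: store L0 := 23 → M/I on L0; bus (none); mem=70
  op17 P1: load  L1 → I/M on L1; bus (none); mem=10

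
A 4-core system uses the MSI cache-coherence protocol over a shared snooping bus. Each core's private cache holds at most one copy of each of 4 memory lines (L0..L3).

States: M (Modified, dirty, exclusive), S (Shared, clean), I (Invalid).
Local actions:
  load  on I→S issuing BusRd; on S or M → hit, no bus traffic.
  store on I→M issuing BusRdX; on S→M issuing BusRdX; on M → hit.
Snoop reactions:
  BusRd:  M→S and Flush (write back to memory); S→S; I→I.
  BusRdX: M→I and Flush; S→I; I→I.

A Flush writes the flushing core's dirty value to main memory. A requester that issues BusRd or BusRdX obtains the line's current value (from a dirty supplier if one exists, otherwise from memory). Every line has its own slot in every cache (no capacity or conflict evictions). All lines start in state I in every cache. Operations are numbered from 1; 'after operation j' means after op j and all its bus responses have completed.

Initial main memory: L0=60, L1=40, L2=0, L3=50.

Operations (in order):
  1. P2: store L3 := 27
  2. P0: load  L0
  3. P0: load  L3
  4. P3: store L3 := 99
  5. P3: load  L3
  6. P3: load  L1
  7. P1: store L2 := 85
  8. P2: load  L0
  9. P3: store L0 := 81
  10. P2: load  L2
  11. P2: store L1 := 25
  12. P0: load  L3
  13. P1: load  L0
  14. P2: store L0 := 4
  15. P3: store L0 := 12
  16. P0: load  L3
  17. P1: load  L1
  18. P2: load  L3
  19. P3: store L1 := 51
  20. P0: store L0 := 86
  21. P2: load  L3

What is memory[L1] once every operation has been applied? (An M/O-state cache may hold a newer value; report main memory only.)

memory[L1] = 25

[1] P2: store L3 := 27 | P0:I, P1:I, P2:M(27), P3:I | bus: BusRdX
[2] P0: load  L0 | P0:S(60), P1:I, P2:I, P3:I | bus: BusRd
[3] P0: load  L3 | P0:S(27), P1:I, P2:S(27), P3:I | bus: BusRd,Flush
[4] P3: store L3 := 99 | P0:I, P1:I, P2:I, P3:M(99) | bus: BusRdX
[5] P3: load  L3 | P0:I, P1:I, P2:I, P3:M(99) | bus: none
[6] P3: load  L1 | P0:I, P1:I, P2:I, P3:S(40) | bus: BusRd
[7] P1: store L2 := 85 | P0:I, P1:M(85), P2:I, P3:I | bus: BusRdX
[8] P2: load  L0 | P0:S(60), P1:I, P2:S(60), P3:I | bus: BusRd
[9] P3: store L0 := 81 | P0:I, P1:I, P2:I, P3:M(81) | bus: BusRdX
[10] P2: load  L2 | P0:I, P1:S(85), P2:S(85), P3:I | bus: BusRd,Flush
[11] P2: store L1 := 25 | P0:I, P1:I, P2:M(25), P3:I | bus: BusRdX
[12] P0: load  L3 | P0:S(99), P1:I, P2:I, P3:S(99) | bus: BusRd,Flush
[13] P1: load  L0 | P0:I, P1:S(81), P2:I, P3:S(81) | bus: BusRd,Flush
[14] P2: store L0 := 4 | P0:I, P1:I, P2:M(4), P3:I | bus: BusRdX
[15] P3: store L0 := 12 | P0:I, P1:I, P2:I, P3:M(12) | bus: BusRdX,Flush
[16] P0: load  L3 | P0:S(99), P1:I, P2:I, P3:S(99) | bus: none
[17] P1: load  L1 | P0:I, P1:S(25), P2:S(25), P3:I | bus: BusRd,Flush
[18] P2: load  L3 | P0:S(99), P1:I, P2:S(99), P3:S(99) | bus: BusRd
[19] P3: store L1 := 51 | P0:I, P1:I, P2:I, P3:M(51) | bus: BusRdX
[20] P0: store L0 := 86 | P0:M(86), P1:I, P2:I, P3:I | bus: BusRdX,Flush
[21] P2: load  L3 | P0:S(99), P1:I, P2:S(99), P3:S(99) | bus: none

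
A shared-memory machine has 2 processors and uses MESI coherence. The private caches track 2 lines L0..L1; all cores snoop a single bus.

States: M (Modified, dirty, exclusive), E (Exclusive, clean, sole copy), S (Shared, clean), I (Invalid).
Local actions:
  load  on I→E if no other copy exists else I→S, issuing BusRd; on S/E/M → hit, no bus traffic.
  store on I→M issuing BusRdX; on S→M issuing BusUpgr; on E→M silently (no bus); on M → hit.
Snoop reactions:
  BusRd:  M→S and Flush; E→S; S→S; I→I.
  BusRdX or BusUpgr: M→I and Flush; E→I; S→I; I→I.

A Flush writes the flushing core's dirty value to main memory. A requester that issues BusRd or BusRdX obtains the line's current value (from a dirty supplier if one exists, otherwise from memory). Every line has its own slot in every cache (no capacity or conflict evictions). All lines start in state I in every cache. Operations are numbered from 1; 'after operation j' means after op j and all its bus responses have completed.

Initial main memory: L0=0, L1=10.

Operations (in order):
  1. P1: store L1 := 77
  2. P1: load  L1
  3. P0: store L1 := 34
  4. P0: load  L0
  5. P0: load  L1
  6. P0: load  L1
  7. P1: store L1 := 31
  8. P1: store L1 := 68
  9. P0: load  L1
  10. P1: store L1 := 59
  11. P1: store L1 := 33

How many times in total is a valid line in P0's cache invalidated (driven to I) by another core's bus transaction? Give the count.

invalidations = 2

step 1: P1: store L1 := 77  ⟶  IM  (L1)  txn=BusRdX  M[L1]=10
step 2: P1: load  L1  ⟶  IM  (L1)  txn=∅  M[L1]=10
step 3: P0: store L1 := 34  ⟶  MI  (L1)  txn=BusRdX+Flush  M[L1]=77
step 4: P0: load  L0  ⟶  EI  (L0)  txn=BusRd  M[L0]=0
step 5: P0: load  L1  ⟶  MI  (L1)  txn=∅  M[L1]=77
step 6: P0: load  L1  ⟶  MI  (L1)  txn=∅  M[L1]=77
step 7: P1: store L1 := 31  ⟶  IM  (L1)  txn=BusRdX+Flush  M[L1]=34
step 8: P1: store L1 := 68  ⟶  IM  (L1)  txn=∅  M[L1]=34
step 9: P0: load  L1  ⟶  SS  (L1)  txn=BusRd+Flush  M[L1]=68
step 10: P1: store L1 := 59  ⟶  IM  (L1)  txn=BusUpgr  M[L1]=68
step 11: P1: store L1 := 33  ⟶  IM  (L1)  txn=∅  M[L1]=68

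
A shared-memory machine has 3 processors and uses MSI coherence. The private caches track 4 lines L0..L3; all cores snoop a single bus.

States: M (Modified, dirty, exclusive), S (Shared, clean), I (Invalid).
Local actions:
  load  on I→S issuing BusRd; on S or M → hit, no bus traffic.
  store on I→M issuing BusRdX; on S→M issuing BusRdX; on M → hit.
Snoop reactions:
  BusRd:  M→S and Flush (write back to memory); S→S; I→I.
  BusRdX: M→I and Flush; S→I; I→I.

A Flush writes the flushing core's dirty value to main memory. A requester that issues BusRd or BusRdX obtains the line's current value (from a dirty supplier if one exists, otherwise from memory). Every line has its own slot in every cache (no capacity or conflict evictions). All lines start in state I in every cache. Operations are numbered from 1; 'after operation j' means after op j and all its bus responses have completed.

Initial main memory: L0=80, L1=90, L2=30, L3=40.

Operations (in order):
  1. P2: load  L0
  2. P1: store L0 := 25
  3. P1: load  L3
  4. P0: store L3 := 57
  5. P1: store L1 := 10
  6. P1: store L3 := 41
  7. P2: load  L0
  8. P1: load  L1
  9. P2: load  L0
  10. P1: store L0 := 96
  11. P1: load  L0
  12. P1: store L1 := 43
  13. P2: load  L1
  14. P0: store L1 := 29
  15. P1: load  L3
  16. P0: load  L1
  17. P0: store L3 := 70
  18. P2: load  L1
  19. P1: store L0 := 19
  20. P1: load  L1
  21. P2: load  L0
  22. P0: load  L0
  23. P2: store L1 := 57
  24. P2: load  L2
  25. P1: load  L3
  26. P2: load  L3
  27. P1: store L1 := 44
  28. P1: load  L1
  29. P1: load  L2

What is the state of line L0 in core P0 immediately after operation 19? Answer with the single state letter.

1. P2: load  L0  bus=[BusRd]  L0: P0=I P1=I P2=S  mem[L0]=80
2. P1: store L0 := 25  bus=[BusRdX]  L0: P0=I P1=M P2=I  mem[L0]=80
3. P1: load  L3  bus=[BusRd]  L3: P0=I P1=S P2=I  mem[L3]=40
4. P0: store L3 := 57  bus=[BusRdX]  L3: P0=M P1=I P2=I  mem[L3]=40
5. P1: store L1 := 10  bus=[BusRdX]  L1: P0=I P1=M P2=I  mem[L1]=90
6. P1: store L3 := 41  bus=[BusRdX,Flush]  L3: P0=I P1=M P2=I  mem[L3]=57
7. P2: load  L0  bus=[BusRd,Flush]  L0: P0=I P1=S P2=S  mem[L0]=25
8. P1: load  L1  bus=[-]  L1: P0=I P1=M P2=I  mem[L1]=90
9. P2: load  L0  bus=[-]  L0: P0=I P1=S P2=S  mem[L0]=25
10. P1: store L0 := 96  bus=[BusRdX]  L0: P0=I P1=M P2=I  mem[L0]=25
11. P1: load  L0  bus=[-]  L0: P0=I P1=M P2=I  mem[L0]=25
12. P1: store L1 := 43  bus=[-]  L1: P0=I P1=M P2=I  mem[L1]=90
13. P2: load  L1  bus=[BusRd,Flush]  L1: P0=I P1=S P2=S  mem[L1]=43
14. P0: store L1 := 29  bus=[BusRdX]  L1: P0=M P1=I P2=I  mem[L1]=43
15. P1: load  L3  bus=[-]  L3: P0=I P1=M P2=I  mem[L3]=57
16. P0: load  L1  bus=[-]  L1: P0=M P1=I P2=I  mem[L1]=43
17. P0: store L3 := 70  bus=[BusRdX,Flush]  L3: P0=M P1=I P2=I  mem[L3]=41
18. P2: load  L1  bus=[BusRd,Flush]  L1: P0=S P1=I P2=S  mem[L1]=29
19. P1: store L0 := 19  bus=[-]  L0: P0=I P1=M P2=I  mem[L0]=25
20. P1: load  L1  bus=[BusRd]  L1: P0=S P1=S P2=S  mem[L1]=29
21. P2: load  L0  bus=[BusRd,Flush]  L0: P0=I P1=S P2=S  mem[L0]=19
22. P0: load  L0  bus=[BusRd]  L0: P0=S P1=S P2=S  mem[L0]=19
23. P2: store L1 := 57  bus=[BusRdX]  L1: P0=I P1=I P2=M  mem[L1]=29
24. P2: load  L2  bus=[BusRd]  L2: P0=I P1=I P2=S  mem[L2]=30
25. P1: load  L3  bus=[BusRd,Flush]  L3: P0=S P1=S P2=I  mem[L3]=70
26. P2: load  L3  bus=[BusRd]  L3: P0=S P1=S P2=S  mem[L3]=70
27. P1: store L1 := 44  bus=[BusRdX,Flush]  L1: P0=I P1=M P2=I  mem[L1]=57
28. P1: load  L1  bus=[-]  L1: P0=I P1=M P2=I  mem[L1]=57
29. P1: load  L2  bus=[BusRd]  L2: P0=I P1=S P2=S  mem[L2]=30

state = I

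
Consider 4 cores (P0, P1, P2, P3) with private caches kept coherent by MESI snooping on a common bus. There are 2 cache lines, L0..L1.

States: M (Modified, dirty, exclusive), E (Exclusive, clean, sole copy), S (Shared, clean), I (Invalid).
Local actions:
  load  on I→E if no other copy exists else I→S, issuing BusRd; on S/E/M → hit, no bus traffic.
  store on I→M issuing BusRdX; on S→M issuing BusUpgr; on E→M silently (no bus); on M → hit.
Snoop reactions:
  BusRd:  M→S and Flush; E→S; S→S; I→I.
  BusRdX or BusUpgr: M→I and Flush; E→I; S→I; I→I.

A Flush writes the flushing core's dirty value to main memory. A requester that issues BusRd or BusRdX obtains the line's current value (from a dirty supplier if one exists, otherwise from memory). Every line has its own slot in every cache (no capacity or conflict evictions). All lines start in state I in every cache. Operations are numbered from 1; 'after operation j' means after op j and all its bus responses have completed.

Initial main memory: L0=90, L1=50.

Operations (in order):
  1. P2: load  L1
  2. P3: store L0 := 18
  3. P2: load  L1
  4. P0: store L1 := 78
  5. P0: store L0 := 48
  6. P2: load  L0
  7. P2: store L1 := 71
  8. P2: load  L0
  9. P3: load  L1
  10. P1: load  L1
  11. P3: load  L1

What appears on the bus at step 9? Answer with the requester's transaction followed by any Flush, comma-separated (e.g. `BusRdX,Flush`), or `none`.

bus = BusRd,Flush

step 1: P2: load  L1  ⟶  IIEI  (L1)  txn=BusRd  M[L1]=50
step 2: P3: store L0 := 18  ⟶  IIIM  (L0)  txn=BusRdX  M[L0]=90
step 3: P2: load  L1  ⟶  IIEI  (L1)  txn=∅  M[L1]=50
step 4: P0: store L1 := 78  ⟶  MIII  (L1)  txn=BusRdX  M[L1]=50
step 5: P0: store L0 := 48  ⟶  MIII  (L0)  txn=BusRdX+Flush  M[L0]=18
step 6: P2: load  L0  ⟶  SISI  (L0)  txn=BusRd+Flush  M[L0]=48
step 7: P2: store L1 := 71  ⟶  IIMI  (L1)  txn=BusRdX+Flush  M[L1]=78
step 8: P2: load  L0  ⟶  SISI  (L0)  txn=∅  M[L0]=48
step 9: P3: load  L1  ⟶  IISS  (L1)  txn=BusRd+Flush  M[L1]=71
step 10: P1: load  L1  ⟶  ISSS  (L1)  txn=BusRd  M[L1]=71
step 11: P3: load  L1  ⟶  ISSS  (L1)  txn=∅  M[L1]=71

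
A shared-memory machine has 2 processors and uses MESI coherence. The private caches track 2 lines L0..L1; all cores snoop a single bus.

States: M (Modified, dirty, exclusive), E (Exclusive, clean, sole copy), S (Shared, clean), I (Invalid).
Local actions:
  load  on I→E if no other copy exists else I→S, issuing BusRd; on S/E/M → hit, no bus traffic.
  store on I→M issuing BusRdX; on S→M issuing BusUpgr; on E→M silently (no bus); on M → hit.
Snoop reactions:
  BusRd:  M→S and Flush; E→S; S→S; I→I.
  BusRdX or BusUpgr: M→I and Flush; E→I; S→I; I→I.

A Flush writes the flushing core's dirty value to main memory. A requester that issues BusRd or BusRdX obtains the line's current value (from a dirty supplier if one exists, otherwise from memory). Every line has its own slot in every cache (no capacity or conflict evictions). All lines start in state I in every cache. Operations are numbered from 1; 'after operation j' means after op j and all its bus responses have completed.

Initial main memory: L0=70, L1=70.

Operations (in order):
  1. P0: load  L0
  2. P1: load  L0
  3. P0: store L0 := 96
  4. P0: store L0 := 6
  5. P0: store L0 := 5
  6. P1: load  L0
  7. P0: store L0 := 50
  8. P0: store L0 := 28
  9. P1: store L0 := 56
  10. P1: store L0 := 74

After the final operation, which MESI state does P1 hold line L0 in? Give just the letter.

step 1: P0: load  L0  ⟶  EI  (L0)  txn=BusRd  M[L0]=70
step 2: P1: load  L0  ⟶  SS  (L0)  txn=BusRd  M[L0]=70
step 3: P0: store L0 := 96  ⟶  MI  (L0)  txn=BusUpgr  M[L0]=70
step 4: P0: store L0 := 6  ⟶  MI  (L0)  txn=∅  M[L0]=70
step 5: P0: store L0 := 5  ⟶  MI  (L0)  txn=∅  M[L0]=70
step 6: P1: load  L0  ⟶  SS  (L0)  txn=BusRd+Flush  M[L0]=5
step 7: P0: store L0 := 50  ⟶  MI  (L0)  txn=BusUpgr  M[L0]=5
step 8: P0: store L0 := 28  ⟶  MI  (L0)  txn=∅  M[L0]=5
step 9: P1: store L0 := 56  ⟶  IM  (L0)  txn=BusRdX+Flush  M[L0]=28
step 10: P1: store L0 := 74  ⟶  IM  (L0)  txn=∅  M[L0]=28

state = M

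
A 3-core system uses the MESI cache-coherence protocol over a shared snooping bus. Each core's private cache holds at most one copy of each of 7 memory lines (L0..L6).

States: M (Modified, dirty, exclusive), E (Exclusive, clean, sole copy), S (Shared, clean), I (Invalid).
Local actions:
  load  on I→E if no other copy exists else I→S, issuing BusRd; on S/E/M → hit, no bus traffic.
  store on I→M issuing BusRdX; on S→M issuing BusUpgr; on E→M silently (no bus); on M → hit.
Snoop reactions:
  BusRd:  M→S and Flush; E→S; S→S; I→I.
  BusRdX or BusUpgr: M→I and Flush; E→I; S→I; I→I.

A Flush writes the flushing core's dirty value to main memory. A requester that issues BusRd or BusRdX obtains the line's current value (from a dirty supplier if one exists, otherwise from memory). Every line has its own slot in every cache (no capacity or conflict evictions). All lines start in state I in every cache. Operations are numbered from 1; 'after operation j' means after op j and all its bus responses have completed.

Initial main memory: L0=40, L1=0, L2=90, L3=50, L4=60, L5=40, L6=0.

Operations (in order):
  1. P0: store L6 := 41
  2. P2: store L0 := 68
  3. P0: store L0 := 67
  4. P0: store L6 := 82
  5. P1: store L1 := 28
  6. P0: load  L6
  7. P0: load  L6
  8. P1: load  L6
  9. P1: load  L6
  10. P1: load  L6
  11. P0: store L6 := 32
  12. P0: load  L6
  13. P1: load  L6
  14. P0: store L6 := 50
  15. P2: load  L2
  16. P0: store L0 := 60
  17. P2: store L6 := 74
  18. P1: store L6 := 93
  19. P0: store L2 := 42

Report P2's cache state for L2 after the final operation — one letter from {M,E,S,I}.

state = I

[1] P0: store L6 := 41 | P0:M(41), P1:I, P2:I | bus: BusRdX
[2] P2: store L0 := 68 | P0:I, P1:I, P2:M(68) | bus: BusRdX
[3] P0: store L0 := 67 | P0:M(67), P1:I, P2:I | bus: BusRdX,Flush
[4] P0: store L6 := 82 | P0:M(82), P1:I, P2:I | bus: none
[5] P1: store L1 := 28 | P0:I, P1:M(28), P2:I | bus: BusRdX
[6] P0: load  L6 | P0:M(82), P1:I, P2:I | bus: none
[7] P0: load  L6 | P0:M(82), P1:I, P2:I | bus: none
[8] P1: load  L6 | P0:S(82), P1:S(82), P2:I | bus: BusRd,Flush
[9] P1: load  L6 | P0:S(82), P1:S(82), P2:I | bus: none
[10] P1: load  L6 | P0:S(82), P1:S(82), P2:I | bus: none
[11] P0: store L6 := 32 | P0:M(32), P1:I, P2:I | bus: BusUpgr
[12] P0: load  L6 | P0:M(32), P1:I, P2:I | bus: none
[13] P1: load  L6 | P0:S(32), P1:S(32), P2:I | bus: BusRd,Flush
[14] P0: store L6 := 50 | P0:M(50), P1:I, P2:I | bus: BusUpgr
[15] P2: load  L2 | P0:I, P1:I, P2:E(90) | bus: BusRd
[16] P0: store L0 := 60 | P0:M(60), P1:I, P2:I | bus: none
[17] P2: store L6 := 74 | P0:I, P1:I, P2:M(74) | bus: BusRdX,Flush
[18] P1: store L6 := 93 | P0:I, P1:M(93), P2:I | bus: BusRdX,Flush
[19] P0: store L2 := 42 | P0:M(42), P1:I, P2:I | bus: BusRdX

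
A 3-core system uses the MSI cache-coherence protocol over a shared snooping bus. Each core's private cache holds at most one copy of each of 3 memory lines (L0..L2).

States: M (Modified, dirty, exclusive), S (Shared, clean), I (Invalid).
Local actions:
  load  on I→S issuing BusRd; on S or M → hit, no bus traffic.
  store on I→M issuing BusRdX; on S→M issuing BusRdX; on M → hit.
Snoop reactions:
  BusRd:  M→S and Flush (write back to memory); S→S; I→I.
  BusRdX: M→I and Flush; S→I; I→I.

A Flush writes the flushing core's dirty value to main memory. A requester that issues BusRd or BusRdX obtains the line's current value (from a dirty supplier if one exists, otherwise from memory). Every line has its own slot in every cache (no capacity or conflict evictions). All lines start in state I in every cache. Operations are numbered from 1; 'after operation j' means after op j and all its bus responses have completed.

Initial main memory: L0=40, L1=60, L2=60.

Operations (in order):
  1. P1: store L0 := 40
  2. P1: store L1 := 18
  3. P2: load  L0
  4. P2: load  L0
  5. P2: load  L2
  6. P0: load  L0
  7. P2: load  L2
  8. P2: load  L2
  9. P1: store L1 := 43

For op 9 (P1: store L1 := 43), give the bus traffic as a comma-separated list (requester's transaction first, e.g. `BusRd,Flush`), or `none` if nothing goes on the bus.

bus = none

step 1: P1: store L0 := 40  ⟶  IMI  (L0)  txn=BusRdX  M[L0]=40
step 2: P1: store L1 := 18  ⟶  IMI  (L1)  txn=BusRdX  M[L1]=60
step 3: P2: load  L0  ⟶  ISS  (L0)  txn=BusRd+Flush  M[L0]=40
step 4: P2: load  L0  ⟶  ISS  (L0)  txn=∅  M[L0]=40
step 5: P2: load  L2  ⟶  IIS  (L2)  txn=BusRd  M[L2]=60
step 6: P0: load  L0  ⟶  SSS  (L0)  txn=BusRd  M[L0]=40
step 7: P2: load  L2  ⟶  IIS  (L2)  txn=∅  M[L2]=60
step 8: P2: load  L2  ⟶  IIS  (L2)  txn=∅  M[L2]=60
step 9: P1: store L1 := 43  ⟶  IMI  (L1)  txn=∅  M[L1]=60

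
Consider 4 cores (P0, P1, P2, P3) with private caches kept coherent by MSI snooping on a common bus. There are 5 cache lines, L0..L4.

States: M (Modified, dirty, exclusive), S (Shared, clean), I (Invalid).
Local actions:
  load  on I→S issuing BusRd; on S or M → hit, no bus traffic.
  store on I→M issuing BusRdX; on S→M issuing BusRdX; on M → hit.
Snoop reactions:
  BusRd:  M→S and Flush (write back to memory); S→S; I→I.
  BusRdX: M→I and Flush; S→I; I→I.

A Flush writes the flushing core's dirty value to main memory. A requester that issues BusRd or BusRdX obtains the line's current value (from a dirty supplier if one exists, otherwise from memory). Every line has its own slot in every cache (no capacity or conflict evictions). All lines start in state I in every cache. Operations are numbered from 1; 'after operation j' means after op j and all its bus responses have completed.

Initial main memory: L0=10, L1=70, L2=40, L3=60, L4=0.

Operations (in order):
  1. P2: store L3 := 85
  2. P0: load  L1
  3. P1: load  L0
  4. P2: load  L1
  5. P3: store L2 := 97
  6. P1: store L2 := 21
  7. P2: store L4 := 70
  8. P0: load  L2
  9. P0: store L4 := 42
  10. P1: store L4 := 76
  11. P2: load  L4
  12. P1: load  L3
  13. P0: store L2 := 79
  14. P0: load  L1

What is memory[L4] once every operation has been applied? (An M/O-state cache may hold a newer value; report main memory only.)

step 1: P2: store L3 := 85  ⟶  IIMI  (L3)  txn=BusRdX  M[L3]=60
step 2: P0: load  L1  ⟶  SIII  (L1)  txn=BusRd  M[L1]=70
step 3: P1: load  L0  ⟶  ISII  (L0)  txn=BusRd  M[L0]=10
step 4: P2: load  L1  ⟶  SISI  (L1)  txn=BusRd  M[L1]=70
step 5: P3: store L2 := 97  ⟶  IIIM  (L2)  txn=BusRdX  M[L2]=40
step 6: P1: store L2 := 21  ⟶  IMII  (L2)  txn=BusRdX+Flush  M[L2]=97
step 7: P2: store L4 := 70  ⟶  IIMI  (L4)  txn=BusRdX  M[L4]=0
step 8: P0: load  L2  ⟶  SSII  (L2)  txn=BusRd+Flush  M[L2]=21
step 9: P0: store L4 := 42  ⟶  MIII  (L4)  txn=BusRdX+Flush  M[L4]=70
step 10: P1: store L4 := 76  ⟶  IMII  (L4)  txn=BusRdX+Flush  M[L4]=42
step 11: P2: load  L4  ⟶  ISSI  (L4)  txn=BusRd+Flush  M[L4]=76
step 12: P1: load  L3  ⟶  ISSI  (L3)  txn=BusRd+Flush  M[L3]=85
step 13: P0: store L2 := 79  ⟶  MIII  (L2)  txn=BusRdX  M[L2]=21
step 14: P0: load  L1  ⟶  SISI  (L1)  txn=∅  M[L1]=70

memory[L4] = 76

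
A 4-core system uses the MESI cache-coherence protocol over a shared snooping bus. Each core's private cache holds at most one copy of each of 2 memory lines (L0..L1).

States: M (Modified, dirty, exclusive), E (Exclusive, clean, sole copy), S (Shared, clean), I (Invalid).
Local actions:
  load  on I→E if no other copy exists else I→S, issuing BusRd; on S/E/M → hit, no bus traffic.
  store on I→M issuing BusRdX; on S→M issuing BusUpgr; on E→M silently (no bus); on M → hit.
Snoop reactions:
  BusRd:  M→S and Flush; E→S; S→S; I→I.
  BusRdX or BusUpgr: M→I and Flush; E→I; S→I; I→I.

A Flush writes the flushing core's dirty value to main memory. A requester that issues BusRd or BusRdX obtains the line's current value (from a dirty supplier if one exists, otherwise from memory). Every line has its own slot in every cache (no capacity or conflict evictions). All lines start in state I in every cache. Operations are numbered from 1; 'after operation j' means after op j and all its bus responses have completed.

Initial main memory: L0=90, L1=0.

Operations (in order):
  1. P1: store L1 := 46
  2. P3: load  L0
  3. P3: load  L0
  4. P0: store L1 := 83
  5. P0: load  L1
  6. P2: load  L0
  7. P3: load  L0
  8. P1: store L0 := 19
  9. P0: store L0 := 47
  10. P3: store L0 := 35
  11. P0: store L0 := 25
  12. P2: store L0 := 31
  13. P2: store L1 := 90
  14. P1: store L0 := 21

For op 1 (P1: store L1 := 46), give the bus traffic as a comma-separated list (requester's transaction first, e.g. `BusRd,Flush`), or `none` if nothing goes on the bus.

1. P1: store L1 := 46  bus=[BusRdX]  L1: P0=I P1=M P2=I P3=I  mem[L1]=0
2. P3: load  L0  bus=[BusRd]  L0: P0=I P1=I P2=I P3=E  mem[L0]=90
3. P3: load  L0  bus=[-]  L0: P0=I P1=I P2=I P3=E  mem[L0]=90
4. P0: store L1 := 83  bus=[BusRdX,Flush]  L1: P0=M P1=I P2=I P3=I  mem[L1]=46
5. P0: load  L1  bus=[-]  L1: P0=M P1=I P2=I P3=I  mem[L1]=46
6. P2: load  L0  bus=[BusRd]  L0: P0=I P1=I P2=S P3=S  mem[L0]=90
7. P3: load  L0  bus=[-]  L0: P0=I P1=I P2=S P3=S  mem[L0]=90
8. P1: store L0 := 19  bus=[BusRdX]  L0: P0=I P1=M P2=I P3=I  mem[L0]=90
9. P0: store L0 := 47  bus=[BusRdX,Flush]  L0: P0=M P1=I P2=I P3=I  mem[L0]=19
10. P3: store L0 := 35  bus=[BusRdX,Flush]  L0: P0=I P1=I P2=I P3=M  mem[L0]=47
11. P0: store L0 := 25  bus=[BusRdX,Flush]  L0: P0=M P1=I P2=I P3=I  mem[L0]=35
12. P2: store L0 := 31  bus=[BusRdX,Flush]  L0: P0=I P1=I P2=M P3=I  mem[L0]=25
13. P2: store L1 := 90  bus=[BusRdX,Flush]  L1: P0=I P1=I P2=M P3=I  mem[L1]=83
14. P1: store L0 := 21  bus=[BusRdX,Flush]  L0: P0=I P1=M P2=I P3=I  mem[L0]=31

bus = BusRdX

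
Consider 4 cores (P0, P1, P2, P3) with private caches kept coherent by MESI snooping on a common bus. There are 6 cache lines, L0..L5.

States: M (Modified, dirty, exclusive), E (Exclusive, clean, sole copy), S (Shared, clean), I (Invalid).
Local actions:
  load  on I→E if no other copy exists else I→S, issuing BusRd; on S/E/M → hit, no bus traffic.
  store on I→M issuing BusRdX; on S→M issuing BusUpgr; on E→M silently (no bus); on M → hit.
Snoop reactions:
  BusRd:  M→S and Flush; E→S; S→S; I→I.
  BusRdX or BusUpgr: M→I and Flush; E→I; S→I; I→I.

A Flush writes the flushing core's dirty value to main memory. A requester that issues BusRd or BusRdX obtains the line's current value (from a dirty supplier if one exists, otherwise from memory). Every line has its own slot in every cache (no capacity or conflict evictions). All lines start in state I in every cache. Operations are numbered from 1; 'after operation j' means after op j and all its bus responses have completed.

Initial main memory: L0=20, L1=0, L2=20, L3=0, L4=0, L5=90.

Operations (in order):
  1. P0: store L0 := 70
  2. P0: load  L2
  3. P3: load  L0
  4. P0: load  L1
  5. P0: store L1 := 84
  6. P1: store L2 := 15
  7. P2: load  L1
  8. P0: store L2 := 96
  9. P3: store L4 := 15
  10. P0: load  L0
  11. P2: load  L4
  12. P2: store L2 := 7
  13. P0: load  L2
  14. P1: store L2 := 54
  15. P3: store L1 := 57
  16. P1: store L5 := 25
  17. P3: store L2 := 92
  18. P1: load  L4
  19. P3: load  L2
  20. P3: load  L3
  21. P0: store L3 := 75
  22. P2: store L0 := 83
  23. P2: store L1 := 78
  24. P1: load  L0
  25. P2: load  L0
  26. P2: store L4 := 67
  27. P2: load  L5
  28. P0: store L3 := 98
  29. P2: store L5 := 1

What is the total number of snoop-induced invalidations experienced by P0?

  op1 P0: store L0 := 70 → M/I/I/I on L0; bus BusRdX; mem=20
  op2 P0: load  L2 → E/I/I/I on L2; bus BusRd; mem=20
  op3 P3: load  L0 → S/I/I/S on L0; bus BusRd Flush; mem=70
  op4 P0: load  L1 → E/I/I/I on L1; bus BusRd; mem=0
  op5 P0: store L1 := 84 → M/I/I/I on L1; bus (none); mem=0
  op6 P1: store L2 := 15 → I/M/I/I on L2; bus BusRdX; mem=20
  op7 P2: load  L1 → S/I/S/I on L1; bus BusRd Flush; mem=84
  op8 P0: store L2 := 96 → M/I/I/I on L2; bus BusRdX Flush; mem=15
  op9 P3: store L4 := 15 → I/I/I/M on L4; bus BusRdX; mem=0
  op10 P0: load  L0 → S/I/I/S on L0; bus (none); mem=70
  op11 P2: load  L4 → I/I/S/S on L4; bus BusRd Flush; mem=15
  op12 P2: store L2 := 7 → I/I/M/I on L2; bus BusRdX Flush; mem=96
  op13 P0: load  L2 → S/I/S/I on L2; bus BusRd Flush; mem=7
  op14 P1: store L2 := 54 → I/M/I/I on L2; bus BusRdX; mem=7
  op15 P3: store L1 := 57 → I/I/I/M on L1; bus BusRdX; mem=84
  op16 P1: store L5 := 25 → I/M/I/I on L5; bus BusRdX; mem=90
  op17 P3: store L2 := 92 → I/I/I/M on L2; bus BusRdX Flush; mem=54
  op18 P1: load  L4 → I/S/S/S on L4; bus BusRd; mem=15
  op19 P3: load  L2 → I/I/I/M on L2; bus (none); mem=54
  op20 P3: load  L3 → I/I/I/E on L3; bus BusRd; mem=0
  op21 P0: store L3 := 75 → M/I/I/I on L3; bus BusRdX; mem=0
  op22 P2: store L0 := 83 → I/I/M/I on L0; bus BusRdX; mem=70
  op23 P2: store L1 := 78 → I/I/M/I on L1; bus BusRdX Flush; mem=57
  op24 P1: load  L0 → I/S/S/I on L0; bus BusRd Flush; mem=83
  op25 P2: load  L0 → I/S/S/I on L0; bus (none); mem=83
  op26 P2: store L4 := 67 → I/I/M/I on L4; bus BusUpgr; mem=15
  op27 P2: load  L5 → I/S/S/I on L5; bus BusRd Flush; mem=25
  op28 P0: store L3 := 98 → M/I/I/I on L3; bus (none); mem=0
  op29 P2: store L5 := 1 → I/I/M/I on L5; bus BusUpgr; mem=25

invalidations = 5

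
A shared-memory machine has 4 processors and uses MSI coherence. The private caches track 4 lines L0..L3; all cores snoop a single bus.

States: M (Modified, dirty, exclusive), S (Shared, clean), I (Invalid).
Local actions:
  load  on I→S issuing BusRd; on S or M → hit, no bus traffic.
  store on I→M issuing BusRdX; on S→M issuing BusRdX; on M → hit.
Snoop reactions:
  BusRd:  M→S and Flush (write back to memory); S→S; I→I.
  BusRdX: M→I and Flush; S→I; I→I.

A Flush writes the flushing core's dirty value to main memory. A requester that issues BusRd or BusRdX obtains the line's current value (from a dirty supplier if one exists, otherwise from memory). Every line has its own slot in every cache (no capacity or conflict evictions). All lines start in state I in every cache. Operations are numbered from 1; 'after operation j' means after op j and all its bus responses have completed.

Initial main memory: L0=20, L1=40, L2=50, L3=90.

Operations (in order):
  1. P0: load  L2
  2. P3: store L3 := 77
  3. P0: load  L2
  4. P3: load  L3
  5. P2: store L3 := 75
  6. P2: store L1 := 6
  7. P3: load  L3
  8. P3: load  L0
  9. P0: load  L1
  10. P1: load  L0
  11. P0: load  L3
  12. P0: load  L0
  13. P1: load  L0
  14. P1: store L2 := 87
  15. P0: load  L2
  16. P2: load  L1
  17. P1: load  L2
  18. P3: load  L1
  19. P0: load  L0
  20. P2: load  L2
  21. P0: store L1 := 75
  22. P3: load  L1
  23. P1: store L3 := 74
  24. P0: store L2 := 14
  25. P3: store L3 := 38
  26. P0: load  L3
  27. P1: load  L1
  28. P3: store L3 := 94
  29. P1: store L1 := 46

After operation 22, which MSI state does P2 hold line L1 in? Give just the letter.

state = I

  op1 P0: load  L2 → S/I/I/I on L2; bus BusRd; mem=50
  op2 P3: store L3 := 77 → I/I/I/M on L3; bus BusRdX; mem=90
  op3 P0: load  L2 → S/I/I/I on L2; bus (none); mem=50
  op4 P3: load  L3 → I/I/I/M on L3; bus (none); mem=90
  op5 P2: store L3 := 75 → I/I/M/I on L3; bus BusRdX Flush; mem=77
  op6 P2: store L1 := 6 → I/I/M/I on L1; bus BusRdX; mem=40
  op7 P3: load  L3 → I/I/S/S on L3; bus BusRd Flush; mem=75
  op8 P3: load  L0 → I/I/I/S on L0; bus BusRd; mem=20
  op9 P0: load  L1 → S/I/S/I on L1; bus BusRd Flush; mem=6
  op10 P1: load  L0 → I/S/I/S on L0; bus BusRd; mem=20
  op11 P0: load  L3 → S/I/S/S on L3; bus BusRd; mem=75
  op12 P0: load  L0 → S/S/I/S on L0; bus BusRd; mem=20
  op13 P1: load  L0 → S/S/I/S on L0; bus (none); mem=20
  op14 P1: store L2 := 87 → I/M/I/I on L2; bus BusRdX; mem=50
  op15 P0: load  L2 → S/S/I/I on L2; bus BusRd Flush; mem=87
  op16 P2: load  L1 → S/I/S/I on L1; bus (none); mem=6
  op17 P1: load  L2 → S/S/I/I on L2; bus (none); mem=87
  op18 P3: load  L1 → S/I/S/S on L1; bus BusRd; mem=6
  op19 P0: load  L0 → S/S/I/S on L0; bus (none); mem=20
  op20 P2: load  L2 → S/S/S/I on L2; bus BusRd; mem=87
  op21 P0: store L1 := 75 → M/I/I/I on L1; bus BusRdX; mem=6
  op22 P3: load  L1 → S/I/I/S on L1; bus BusRd Flush; mem=75
  op23 P1: store L3 := 74 → I/M/I/I on L3; bus BusRdX; mem=75
  op24 P0: store L2 := 14 → M/I/I/I on L2; bus BusRdX; mem=87
  op25 P3: store L3 := 38 → I/I/I/M on L3; bus BusRdX Flush; mem=74
  op26 P0: load  L3 → S/I/I/S on L3; bus BusRd Flush; mem=38
  op27 P1: load  L1 → S/S/I/S on L1; bus BusRd; mem=75
  op28 P3: store L3 := 94 → I/I/I/M on L3; bus BusRdX; mem=38
  op29 P1: store L1 := 46 → I/M/I/I on L1; bus BusRdX; mem=75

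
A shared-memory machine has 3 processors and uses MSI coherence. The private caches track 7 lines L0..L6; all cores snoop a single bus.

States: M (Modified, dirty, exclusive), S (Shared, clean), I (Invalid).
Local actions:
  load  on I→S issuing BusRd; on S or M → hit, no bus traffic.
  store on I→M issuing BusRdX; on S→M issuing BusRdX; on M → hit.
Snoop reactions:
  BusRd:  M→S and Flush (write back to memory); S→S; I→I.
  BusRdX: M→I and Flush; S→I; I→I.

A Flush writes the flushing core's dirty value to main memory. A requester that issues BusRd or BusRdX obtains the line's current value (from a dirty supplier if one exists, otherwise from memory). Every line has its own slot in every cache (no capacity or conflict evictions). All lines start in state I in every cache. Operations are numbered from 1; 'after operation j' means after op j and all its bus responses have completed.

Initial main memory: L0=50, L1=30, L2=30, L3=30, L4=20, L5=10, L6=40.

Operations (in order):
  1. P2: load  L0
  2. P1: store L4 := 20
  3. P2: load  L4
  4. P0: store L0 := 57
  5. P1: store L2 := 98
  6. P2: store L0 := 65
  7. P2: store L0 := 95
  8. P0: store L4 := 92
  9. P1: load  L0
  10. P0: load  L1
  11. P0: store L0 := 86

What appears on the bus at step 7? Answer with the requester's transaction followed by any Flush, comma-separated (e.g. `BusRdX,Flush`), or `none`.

step 1: P2: load  L0  ⟶  IIS  (L0)  txn=BusRd  M[L0]=50
step 2: P1: store L4 := 20  ⟶  IMI  (L4)  txn=BusRdX  M[L4]=20
step 3: P2: load  L4  ⟶  ISS  (L4)  txn=BusRd+Flush  M[L4]=20
step 4: P0: store L0 := 57  ⟶  MII  (L0)  txn=BusRdX  M[L0]=50
step 5: P1: store L2 := 98  ⟶  IMI  (L2)  txn=BusRdX  M[L2]=30
step 6: P2: store L0 := 65  ⟶  IIM  (L0)  txn=BusRdX+Flush  M[L0]=57
step 7: P2: store L0 := 95  ⟶  IIM  (L0)  txn=∅  M[L0]=57
step 8: P0: store L4 := 92  ⟶  MII  (L4)  txn=BusRdX  M[L4]=20
step 9: P1: load  L0  ⟶  ISS  (L0)  txn=BusRd+Flush  M[L0]=95
step 10: P0: load  L1  ⟶  SII  (L1)  txn=BusRd  M[L1]=30
step 11: P0: store L0 := 86  ⟶  MII  (L0)  txn=BusRdX  M[L0]=95

bus = none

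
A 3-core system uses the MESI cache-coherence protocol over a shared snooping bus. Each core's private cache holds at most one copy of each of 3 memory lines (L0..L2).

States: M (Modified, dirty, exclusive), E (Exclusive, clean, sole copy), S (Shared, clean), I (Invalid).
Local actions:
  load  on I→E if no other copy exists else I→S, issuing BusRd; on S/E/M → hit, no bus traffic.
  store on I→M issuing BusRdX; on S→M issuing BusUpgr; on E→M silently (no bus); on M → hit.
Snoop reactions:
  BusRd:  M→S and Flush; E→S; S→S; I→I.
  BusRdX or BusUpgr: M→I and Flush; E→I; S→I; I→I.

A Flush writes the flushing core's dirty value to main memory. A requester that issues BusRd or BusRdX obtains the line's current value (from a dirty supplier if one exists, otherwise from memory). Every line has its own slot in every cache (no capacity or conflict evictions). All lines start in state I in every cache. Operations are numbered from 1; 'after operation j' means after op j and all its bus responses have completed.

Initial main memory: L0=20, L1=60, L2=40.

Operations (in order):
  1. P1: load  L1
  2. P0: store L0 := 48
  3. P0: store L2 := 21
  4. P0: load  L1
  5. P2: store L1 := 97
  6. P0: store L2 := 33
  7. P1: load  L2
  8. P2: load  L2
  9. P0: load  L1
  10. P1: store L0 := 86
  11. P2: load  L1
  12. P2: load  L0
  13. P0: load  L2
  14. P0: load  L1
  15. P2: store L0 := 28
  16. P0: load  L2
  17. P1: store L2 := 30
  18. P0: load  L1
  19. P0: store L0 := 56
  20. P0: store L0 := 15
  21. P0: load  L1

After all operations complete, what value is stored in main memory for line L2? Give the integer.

step 1: P1: load  L1  ⟶  IEI  (L1)  txn=BusRd  M[L1]=60
step 2: P0: store L0 := 48  ⟶  MII  (L0)  txn=BusRdX  M[L0]=20
step 3: P0: store L2 := 21  ⟶  MII  (L2)  txn=BusRdX  M[L2]=40
step 4: P0: load  L1  ⟶  SSI  (L1)  txn=BusRd  M[L1]=60
step 5: P2: store L1 := 97  ⟶  IIM  (L1)  txn=BusRdX  M[L1]=60
step 6: P0: store L2 := 33  ⟶  MII  (L2)  txn=∅  M[L2]=40
step 7: P1: load  L2  ⟶  SSI  (L2)  txn=BusRd+Flush  M[L2]=33
step 8: P2: load  L2  ⟶  SSS  (L2)  txn=BusRd  M[L2]=33
step 9: P0: load  L1  ⟶  SIS  (L1)  txn=BusRd+Flush  M[L1]=97
step 10: P1: store L0 := 86  ⟶  IMI  (L0)  txn=BusRdX+Flush  M[L0]=48
step 11: P2: load  L1  ⟶  SIS  (L1)  txn=∅  M[L1]=97
step 12: P2: load  L0  ⟶  ISS  (L0)  txn=BusRd+Flush  M[L0]=86
step 13: P0: load  L2  ⟶  SSS  (L2)  txn=∅  M[L2]=33
step 14: P0: load  L1  ⟶  SIS  (L1)  txn=∅  M[L1]=97
step 15: P2: store L0 := 28  ⟶  IIM  (L0)  txn=BusUpgr  M[L0]=86
step 16: P0: load  L2  ⟶  SSS  (L2)  txn=∅  M[L2]=33
step 17: P1: store L2 := 30  ⟶  IMI  (L2)  txn=BusUpgr  M[L2]=33
step 18: P0: load  L1  ⟶  SIS  (L1)  txn=∅  M[L1]=97
step 19: P0: store L0 := 56  ⟶  MII  (L0)  txn=BusRdX+Flush  M[L0]=28
step 20: P0: store L0 := 15  ⟶  MII  (L0)  txn=∅  M[L0]=28
step 21: P0: load  L1  ⟶  SIS  (L1)  txn=∅  M[L1]=97

memory[L2] = 33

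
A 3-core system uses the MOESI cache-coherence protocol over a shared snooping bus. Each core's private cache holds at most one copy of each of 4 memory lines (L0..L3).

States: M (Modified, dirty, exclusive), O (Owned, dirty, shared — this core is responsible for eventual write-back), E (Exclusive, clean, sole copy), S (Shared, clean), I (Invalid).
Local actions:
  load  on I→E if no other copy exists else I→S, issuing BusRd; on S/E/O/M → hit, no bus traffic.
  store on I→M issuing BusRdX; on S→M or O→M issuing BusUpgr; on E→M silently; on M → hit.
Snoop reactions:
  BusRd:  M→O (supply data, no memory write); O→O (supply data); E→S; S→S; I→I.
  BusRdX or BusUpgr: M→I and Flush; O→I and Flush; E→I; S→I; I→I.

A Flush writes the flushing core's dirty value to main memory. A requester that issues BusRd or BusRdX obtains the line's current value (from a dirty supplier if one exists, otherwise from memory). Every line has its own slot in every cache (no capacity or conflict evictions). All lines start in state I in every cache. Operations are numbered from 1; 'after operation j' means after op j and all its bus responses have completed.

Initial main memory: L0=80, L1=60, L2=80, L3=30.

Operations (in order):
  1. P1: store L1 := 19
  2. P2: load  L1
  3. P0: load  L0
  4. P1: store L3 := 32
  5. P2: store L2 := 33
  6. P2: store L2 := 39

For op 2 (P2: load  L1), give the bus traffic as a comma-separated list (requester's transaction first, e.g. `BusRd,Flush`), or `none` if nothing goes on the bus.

[1] P1: store L1 := 19 | P0:I, P1:M(19), P2:I | bus: BusRdX
[2] P2: load  L1 | P0:I, P1:O(19), P2:S(19) | bus: BusRd
[3] P0: load  L0 | P0:E(80), P1:I, P2:I | bus: BusRd
[4] P1: store L3 := 32 | P0:I, P1:M(32), P2:I | bus: BusRdX
[5] P2: store L2 := 33 | P0:I, P1:I, P2:M(33) | bus: BusRdX
[6] P2: store L2 := 39 | P0:I, P1:I, P2:M(39) | bus: none

bus = BusRd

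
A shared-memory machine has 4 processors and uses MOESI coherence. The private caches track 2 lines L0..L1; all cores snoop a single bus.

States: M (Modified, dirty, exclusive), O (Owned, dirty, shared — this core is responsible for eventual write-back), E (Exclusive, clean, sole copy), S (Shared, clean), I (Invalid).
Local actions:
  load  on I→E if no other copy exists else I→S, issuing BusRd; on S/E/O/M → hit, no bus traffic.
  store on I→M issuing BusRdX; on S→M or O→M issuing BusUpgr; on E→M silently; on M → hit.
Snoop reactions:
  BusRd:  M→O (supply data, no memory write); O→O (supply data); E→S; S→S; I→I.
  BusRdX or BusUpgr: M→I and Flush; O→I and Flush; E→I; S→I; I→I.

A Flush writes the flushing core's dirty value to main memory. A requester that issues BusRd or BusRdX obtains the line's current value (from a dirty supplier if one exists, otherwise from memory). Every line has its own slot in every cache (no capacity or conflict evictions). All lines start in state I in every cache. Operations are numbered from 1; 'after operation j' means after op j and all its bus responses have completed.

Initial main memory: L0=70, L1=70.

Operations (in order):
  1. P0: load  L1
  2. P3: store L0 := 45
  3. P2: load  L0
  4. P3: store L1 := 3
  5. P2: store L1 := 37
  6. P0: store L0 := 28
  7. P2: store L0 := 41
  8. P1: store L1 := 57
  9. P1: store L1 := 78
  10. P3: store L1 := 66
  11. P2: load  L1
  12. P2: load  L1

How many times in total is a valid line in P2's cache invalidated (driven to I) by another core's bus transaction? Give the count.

invalidations = 2

[1] P0: load  L1 | P0:E(70), P1:I, P2:I, P3:I | bus: BusRd
[2] P3: store L0 := 45 | P0:I, P1:I, P2:I, P3:M(45) | bus: BusRdX
[3] P2: load  L0 | P0:I, P1:I, P2:S(45), P3:O(45) | bus: BusRd
[4] P3: store L1 := 3 | P0:I, P1:I, P2:I, P3:M(3) | bus: BusRdX
[5] P2: store L1 := 37 | P0:I, P1:I, P2:M(37), P3:I | bus: BusRdX,Flush
[6] P0: store L0 := 28 | P0:M(28), P1:I, P2:I, P3:I | bus: BusRdX,Flush
[7] P2: store L0 := 41 | P0:I, P1:I, P2:M(41), P3:I | bus: BusRdX,Flush
[8] P1: store L1 := 57 | P0:I, P1:M(57), P2:I, P3:I | bus: BusRdX,Flush
[9] P1: store L1 := 78 | P0:I, P1:M(78), P2:I, P3:I | bus: none
[10] P3: store L1 := 66 | P0:I, P1:I, P2:I, P3:M(66) | bus: BusRdX,Flush
[11] P2: load  L1 | P0:I, P1:I, P2:S(66), P3:O(66) | bus: BusRd
[12] P2: load  L1 | P0:I, P1:I, P2:S(66), P3:O(66) | bus: none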